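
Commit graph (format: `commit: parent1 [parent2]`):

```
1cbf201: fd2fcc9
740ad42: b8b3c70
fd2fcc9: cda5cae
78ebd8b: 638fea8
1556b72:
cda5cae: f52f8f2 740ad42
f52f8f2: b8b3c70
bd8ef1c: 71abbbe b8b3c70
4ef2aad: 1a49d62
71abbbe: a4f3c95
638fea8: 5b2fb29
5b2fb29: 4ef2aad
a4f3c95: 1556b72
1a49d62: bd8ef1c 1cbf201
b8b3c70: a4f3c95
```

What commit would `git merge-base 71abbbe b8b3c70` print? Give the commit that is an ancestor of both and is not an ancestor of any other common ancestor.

a4f3c95

Ancestors of 71abbbe: {1556b72, 71abbbe, a4f3c95}.
Ancestors of b8b3c70: {1556b72, a4f3c95, b8b3c70}.
Common ancestors: {1556b72, a4f3c95}.
Among these, a4f3c95 is not an ancestor of any other common ancestor — it is the merge base.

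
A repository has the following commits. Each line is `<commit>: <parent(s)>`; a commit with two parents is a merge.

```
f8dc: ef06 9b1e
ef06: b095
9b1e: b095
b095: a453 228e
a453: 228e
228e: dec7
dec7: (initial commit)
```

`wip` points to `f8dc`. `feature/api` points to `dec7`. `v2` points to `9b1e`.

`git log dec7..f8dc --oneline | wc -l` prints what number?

6

Reachable from f8dc: {228e, 9b1e, a453, b095, dec7, ef06, f8dc}.
Reachable from dec7: {dec7}.
In f8dc's history but not dec7's: {228e, 9b1e, a453, b095, ef06, f8dc} — 6 commits.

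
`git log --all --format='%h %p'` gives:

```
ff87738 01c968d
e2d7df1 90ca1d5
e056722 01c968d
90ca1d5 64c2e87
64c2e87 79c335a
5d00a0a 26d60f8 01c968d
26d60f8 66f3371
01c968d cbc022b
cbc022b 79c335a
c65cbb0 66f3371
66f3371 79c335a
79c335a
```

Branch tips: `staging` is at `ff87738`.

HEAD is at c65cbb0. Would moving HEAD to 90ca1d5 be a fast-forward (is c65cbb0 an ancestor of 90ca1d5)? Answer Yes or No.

No

A fast-forward from c65cbb0 to 90ca1d5 is possible iff c65cbb0 is an ancestor of 90ca1d5.
Ancestors of 90ca1d5: {64c2e87, 79c335a, 90ca1d5}.
c65cbb0 is not among them, so fast-forward is not possible.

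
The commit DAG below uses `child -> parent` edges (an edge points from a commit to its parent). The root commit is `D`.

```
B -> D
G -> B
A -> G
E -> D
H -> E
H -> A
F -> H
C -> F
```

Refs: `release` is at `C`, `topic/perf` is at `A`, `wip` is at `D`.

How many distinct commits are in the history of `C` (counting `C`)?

8

Walking parent pointers from C: reachable set = {A, B, C, D, E, F, G, H}.
That is 8 commits.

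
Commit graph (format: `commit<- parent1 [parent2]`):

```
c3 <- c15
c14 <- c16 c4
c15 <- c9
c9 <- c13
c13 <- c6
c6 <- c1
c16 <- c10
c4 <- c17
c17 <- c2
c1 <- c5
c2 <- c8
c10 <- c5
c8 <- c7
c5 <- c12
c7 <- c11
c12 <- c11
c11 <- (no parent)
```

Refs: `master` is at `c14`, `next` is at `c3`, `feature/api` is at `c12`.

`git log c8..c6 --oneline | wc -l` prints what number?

Reachable from c6: {c1, c11, c12, c5, c6}.
Reachable from c8: {c11, c7, c8}.
In c6's history but not c8's: {c1, c12, c5, c6} — 4 commits.

4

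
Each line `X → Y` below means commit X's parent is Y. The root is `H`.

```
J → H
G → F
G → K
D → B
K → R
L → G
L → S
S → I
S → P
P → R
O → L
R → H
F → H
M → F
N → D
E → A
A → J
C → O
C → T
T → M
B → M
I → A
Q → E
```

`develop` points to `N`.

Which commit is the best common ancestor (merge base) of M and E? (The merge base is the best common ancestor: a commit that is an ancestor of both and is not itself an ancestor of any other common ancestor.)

H

Ancestors of M: {F, H, M}.
Ancestors of E: {A, E, H, J}.
Common ancestors: {H}.
The only common ancestor is H, so it is the merge base.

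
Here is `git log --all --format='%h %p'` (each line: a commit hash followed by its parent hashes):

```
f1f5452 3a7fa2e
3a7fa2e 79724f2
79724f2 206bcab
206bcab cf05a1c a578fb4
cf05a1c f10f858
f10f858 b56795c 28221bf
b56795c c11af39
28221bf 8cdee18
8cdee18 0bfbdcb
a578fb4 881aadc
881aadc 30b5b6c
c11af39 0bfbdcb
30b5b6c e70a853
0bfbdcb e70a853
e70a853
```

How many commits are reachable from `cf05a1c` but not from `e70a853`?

7

Reachable from cf05a1c: {0bfbdcb, 28221bf, 8cdee18, b56795c, c11af39, cf05a1c, e70a853, f10f858}.
Reachable from e70a853: {e70a853}.
In cf05a1c's history but not e70a853's: {0bfbdcb, 28221bf, 8cdee18, b56795c, c11af39, cf05a1c, f10f858} — 7 commits.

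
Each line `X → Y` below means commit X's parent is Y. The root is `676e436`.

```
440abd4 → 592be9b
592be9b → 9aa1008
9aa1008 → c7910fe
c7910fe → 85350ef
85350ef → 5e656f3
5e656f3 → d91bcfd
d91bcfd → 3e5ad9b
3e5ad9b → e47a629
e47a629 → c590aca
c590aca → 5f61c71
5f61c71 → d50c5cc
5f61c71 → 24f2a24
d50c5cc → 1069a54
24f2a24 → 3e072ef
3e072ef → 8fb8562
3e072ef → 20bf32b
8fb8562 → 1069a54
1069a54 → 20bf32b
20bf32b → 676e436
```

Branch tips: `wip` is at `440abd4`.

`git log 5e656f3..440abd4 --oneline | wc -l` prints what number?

5

Reachable from 440abd4: {1069a54, 20bf32b, 24f2a24, 3e072ef, 3e5ad9b, 440abd4, 592be9b, 5e656f3, 5f61c71, 676e436, 85350ef, 8fb8562, 9aa1008, c590aca, c7910fe, d50c5cc, d91bcfd, e47a629}.
Reachable from 5e656f3: {1069a54, 20bf32b, 24f2a24, 3e072ef, 3e5ad9b, 5e656f3, 5f61c71, 676e436, 8fb8562, c590aca, d50c5cc, d91bcfd, e47a629}.
In 440abd4's history but not 5e656f3's: {440abd4, 592be9b, 85350ef, 9aa1008, c7910fe} — 5 commits.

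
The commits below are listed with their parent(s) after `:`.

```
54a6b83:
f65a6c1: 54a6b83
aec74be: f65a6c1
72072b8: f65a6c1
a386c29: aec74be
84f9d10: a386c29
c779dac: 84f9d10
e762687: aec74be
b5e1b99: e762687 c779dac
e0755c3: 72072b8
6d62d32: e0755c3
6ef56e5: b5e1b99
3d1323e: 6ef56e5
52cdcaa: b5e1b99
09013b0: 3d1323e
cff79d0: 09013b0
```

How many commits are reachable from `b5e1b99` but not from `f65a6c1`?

6

Reachable from b5e1b99: {54a6b83, 84f9d10, a386c29, aec74be, b5e1b99, c779dac, e762687, f65a6c1}.
Reachable from f65a6c1: {54a6b83, f65a6c1}.
In b5e1b99's history but not f65a6c1's: {84f9d10, a386c29, aec74be, b5e1b99, c779dac, e762687} — 6 commits.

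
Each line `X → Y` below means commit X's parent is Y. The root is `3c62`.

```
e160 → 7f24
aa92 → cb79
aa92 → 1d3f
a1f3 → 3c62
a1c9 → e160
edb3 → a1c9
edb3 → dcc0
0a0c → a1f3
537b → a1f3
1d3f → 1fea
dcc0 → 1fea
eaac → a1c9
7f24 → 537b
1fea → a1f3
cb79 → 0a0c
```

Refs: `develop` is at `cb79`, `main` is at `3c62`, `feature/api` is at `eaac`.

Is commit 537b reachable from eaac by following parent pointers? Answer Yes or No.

Yes

Ancestors of eaac (commits reachable by following parents): {3c62, 537b, 7f24, a1c9, a1f3, e160, eaac}.
537b is in that set, so it is an ancestor of eaac.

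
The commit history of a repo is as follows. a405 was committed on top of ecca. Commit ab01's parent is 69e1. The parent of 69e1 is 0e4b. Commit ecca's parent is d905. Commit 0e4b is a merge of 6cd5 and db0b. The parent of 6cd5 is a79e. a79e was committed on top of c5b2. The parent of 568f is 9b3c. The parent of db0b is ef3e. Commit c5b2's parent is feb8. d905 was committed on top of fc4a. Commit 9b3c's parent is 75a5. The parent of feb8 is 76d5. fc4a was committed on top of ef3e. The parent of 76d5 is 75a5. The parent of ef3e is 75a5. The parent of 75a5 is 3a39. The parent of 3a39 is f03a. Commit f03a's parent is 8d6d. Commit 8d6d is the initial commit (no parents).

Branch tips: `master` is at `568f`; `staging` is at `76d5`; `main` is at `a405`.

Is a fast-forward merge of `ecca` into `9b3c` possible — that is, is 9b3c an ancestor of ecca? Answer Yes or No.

A fast-forward from 9b3c to ecca is possible iff 9b3c is an ancestor of ecca.
Ancestors of ecca: {3a39, 75a5, 8d6d, d905, ecca, ef3e, f03a, fc4a}.
9b3c is not among them, so fast-forward is not possible.

No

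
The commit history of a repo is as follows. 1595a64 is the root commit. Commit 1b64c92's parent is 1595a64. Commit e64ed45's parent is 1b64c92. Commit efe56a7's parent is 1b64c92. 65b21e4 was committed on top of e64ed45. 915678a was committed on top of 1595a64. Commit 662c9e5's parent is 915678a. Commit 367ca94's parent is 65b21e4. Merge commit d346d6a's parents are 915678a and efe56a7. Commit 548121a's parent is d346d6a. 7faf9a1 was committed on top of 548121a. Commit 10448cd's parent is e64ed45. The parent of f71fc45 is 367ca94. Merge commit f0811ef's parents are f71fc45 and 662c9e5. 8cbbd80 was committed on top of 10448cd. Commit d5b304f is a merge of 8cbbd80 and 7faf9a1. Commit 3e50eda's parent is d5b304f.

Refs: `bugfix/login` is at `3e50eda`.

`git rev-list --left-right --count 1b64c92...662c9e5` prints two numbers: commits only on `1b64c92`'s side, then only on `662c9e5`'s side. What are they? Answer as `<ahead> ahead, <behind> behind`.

1 ahead, 2 behind

Reachable from 1b64c92: {1595a64, 1b64c92}.
Reachable from 662c9e5: {1595a64, 662c9e5, 915678a}.
Only in 1b64c92's history (ahead): {1b64c92} — 1.
Only in 662c9e5's history (behind): {662c9e5, 915678a} — 2.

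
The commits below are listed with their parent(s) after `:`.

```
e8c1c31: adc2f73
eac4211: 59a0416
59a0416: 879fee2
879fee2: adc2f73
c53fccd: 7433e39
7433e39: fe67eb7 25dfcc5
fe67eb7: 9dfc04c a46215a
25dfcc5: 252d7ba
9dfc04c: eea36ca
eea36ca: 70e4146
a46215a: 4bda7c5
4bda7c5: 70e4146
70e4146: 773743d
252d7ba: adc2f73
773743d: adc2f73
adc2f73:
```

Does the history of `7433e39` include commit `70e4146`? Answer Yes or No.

Yes

Ancestors of 7433e39 (commits reachable by following parents): {252d7ba, 25dfcc5, 4bda7c5, 70e4146, 7433e39, 773743d, 9dfc04c, a46215a, adc2f73, eea36ca, fe67eb7}.
70e4146 is in that set, so it is an ancestor of 7433e39.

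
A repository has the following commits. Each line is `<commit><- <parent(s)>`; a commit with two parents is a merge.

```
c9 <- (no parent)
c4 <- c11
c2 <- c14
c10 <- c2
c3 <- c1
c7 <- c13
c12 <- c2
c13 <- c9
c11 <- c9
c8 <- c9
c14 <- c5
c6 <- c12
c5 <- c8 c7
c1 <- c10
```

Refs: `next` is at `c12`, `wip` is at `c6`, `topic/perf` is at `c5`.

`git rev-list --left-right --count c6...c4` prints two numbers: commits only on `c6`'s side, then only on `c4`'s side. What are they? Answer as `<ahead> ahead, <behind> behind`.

Reachable from c6: {c12, c13, c14, c2, c5, c6, c7, c8, c9}.
Reachable from c4: {c11, c4, c9}.
Only in c6's history (ahead): {c12, c13, c14, c2, c5, c6, c7, c8} — 8.
Only in c4's history (behind): {c11, c4} — 2.

8 ahead, 2 behind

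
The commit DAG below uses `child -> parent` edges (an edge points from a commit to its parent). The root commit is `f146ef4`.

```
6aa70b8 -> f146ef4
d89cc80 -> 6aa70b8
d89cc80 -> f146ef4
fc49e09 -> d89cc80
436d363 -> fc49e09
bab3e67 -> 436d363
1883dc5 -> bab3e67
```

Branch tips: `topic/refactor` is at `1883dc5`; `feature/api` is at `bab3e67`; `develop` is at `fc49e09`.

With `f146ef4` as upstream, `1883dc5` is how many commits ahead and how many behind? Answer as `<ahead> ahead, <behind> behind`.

Reachable from 1883dc5: {1883dc5, 436d363, 6aa70b8, bab3e67, d89cc80, f146ef4, fc49e09}.
Reachable from f146ef4: {f146ef4}.
Only in 1883dc5's history (ahead): {1883dc5, 436d363, 6aa70b8, bab3e67, d89cc80, fc49e09} — 6.
Only in f146ef4's history (behind): {} — 0.

6 ahead, 0 behind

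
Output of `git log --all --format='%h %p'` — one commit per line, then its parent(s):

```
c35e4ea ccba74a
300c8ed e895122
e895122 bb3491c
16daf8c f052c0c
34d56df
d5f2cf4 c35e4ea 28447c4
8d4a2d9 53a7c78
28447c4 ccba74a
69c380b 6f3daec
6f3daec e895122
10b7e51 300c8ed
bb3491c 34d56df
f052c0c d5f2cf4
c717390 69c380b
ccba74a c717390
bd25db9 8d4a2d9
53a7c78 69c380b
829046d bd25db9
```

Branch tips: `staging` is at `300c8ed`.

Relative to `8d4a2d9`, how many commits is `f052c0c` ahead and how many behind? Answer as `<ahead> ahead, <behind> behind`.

Reachable from f052c0c: {28447c4, 34d56df, 69c380b, 6f3daec, bb3491c, c35e4ea, c717390, ccba74a, d5f2cf4, e895122, f052c0c}.
Reachable from 8d4a2d9: {34d56df, 53a7c78, 69c380b, 6f3daec, 8d4a2d9, bb3491c, e895122}.
Only in f052c0c's history (ahead): {28447c4, c35e4ea, c717390, ccba74a, d5f2cf4, f052c0c} — 6.
Only in 8d4a2d9's history (behind): {53a7c78, 8d4a2d9} — 2.

6 ahead, 2 behind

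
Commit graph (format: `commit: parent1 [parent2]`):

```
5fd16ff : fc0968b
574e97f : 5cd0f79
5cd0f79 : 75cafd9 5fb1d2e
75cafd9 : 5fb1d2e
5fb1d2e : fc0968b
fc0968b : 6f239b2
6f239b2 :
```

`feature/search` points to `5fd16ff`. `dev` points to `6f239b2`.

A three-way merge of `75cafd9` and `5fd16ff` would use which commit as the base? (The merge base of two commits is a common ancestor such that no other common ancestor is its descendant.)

Ancestors of 75cafd9: {5fb1d2e, 6f239b2, 75cafd9, fc0968b}.
Ancestors of 5fd16ff: {5fd16ff, 6f239b2, fc0968b}.
Common ancestors: {6f239b2, fc0968b}.
Among these, fc0968b is not an ancestor of any other common ancestor — it is the merge base.

fc0968b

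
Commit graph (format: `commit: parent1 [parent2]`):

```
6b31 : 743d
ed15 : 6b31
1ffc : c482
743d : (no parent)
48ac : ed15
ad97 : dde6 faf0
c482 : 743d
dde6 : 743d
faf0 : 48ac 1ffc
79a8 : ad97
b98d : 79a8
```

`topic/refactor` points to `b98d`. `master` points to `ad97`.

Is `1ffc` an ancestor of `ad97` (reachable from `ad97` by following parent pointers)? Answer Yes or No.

Ancestors of ad97 (commits reachable by following parents): {1ffc, 48ac, 6b31, 743d, ad97, c482, dde6, ed15, faf0}.
1ffc is in that set, so it is an ancestor of ad97.

Yes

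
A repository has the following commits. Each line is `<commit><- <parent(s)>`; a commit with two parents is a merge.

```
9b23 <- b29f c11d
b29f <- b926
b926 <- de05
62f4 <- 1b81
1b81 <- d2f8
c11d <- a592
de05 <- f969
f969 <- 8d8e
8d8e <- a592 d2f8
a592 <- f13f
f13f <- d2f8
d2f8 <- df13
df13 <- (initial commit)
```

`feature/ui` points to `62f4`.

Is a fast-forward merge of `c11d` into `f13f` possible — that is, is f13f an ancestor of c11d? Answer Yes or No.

Yes

A fast-forward from f13f to c11d is possible iff f13f is an ancestor of c11d.
Ancestors of c11d: {a592, c11d, d2f8, df13, f13f}.
f13f is among them, so fast-forward is possible.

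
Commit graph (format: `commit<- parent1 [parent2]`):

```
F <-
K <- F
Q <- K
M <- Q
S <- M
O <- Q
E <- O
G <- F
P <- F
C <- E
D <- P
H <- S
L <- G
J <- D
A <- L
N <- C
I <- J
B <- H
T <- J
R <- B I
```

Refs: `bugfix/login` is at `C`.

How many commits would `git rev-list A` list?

Walking parent pointers from A: reachable set = {A, F, G, L}.
That is 4 commits.

4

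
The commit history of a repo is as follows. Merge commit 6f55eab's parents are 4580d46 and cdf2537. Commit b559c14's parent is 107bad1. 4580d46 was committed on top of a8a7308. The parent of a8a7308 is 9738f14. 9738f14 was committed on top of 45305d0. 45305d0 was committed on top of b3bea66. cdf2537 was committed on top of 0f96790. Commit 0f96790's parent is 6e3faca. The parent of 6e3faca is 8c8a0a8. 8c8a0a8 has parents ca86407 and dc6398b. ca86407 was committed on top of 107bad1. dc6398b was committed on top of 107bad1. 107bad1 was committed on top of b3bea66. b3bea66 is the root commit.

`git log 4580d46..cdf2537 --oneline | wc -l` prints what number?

Reachable from cdf2537: {0f96790, 107bad1, 6e3faca, 8c8a0a8, b3bea66, ca86407, cdf2537, dc6398b}.
Reachable from 4580d46: {45305d0, 4580d46, 9738f14, a8a7308, b3bea66}.
In cdf2537's history but not 4580d46's: {0f96790, 107bad1, 6e3faca, 8c8a0a8, ca86407, cdf2537, dc6398b} — 7 commits.

7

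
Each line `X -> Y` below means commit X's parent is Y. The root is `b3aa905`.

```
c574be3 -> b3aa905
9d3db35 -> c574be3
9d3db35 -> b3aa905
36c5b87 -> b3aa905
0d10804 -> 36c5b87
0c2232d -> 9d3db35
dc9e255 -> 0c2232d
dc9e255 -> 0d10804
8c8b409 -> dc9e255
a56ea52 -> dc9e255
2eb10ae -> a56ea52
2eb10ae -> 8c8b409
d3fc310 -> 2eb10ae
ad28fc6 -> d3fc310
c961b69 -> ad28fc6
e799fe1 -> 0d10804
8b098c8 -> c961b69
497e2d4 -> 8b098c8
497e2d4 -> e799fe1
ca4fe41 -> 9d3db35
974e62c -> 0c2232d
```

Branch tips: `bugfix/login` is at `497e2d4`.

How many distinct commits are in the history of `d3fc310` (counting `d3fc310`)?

Walking parent pointers from d3fc310: reachable set = {0c2232d, 0d10804, 2eb10ae, 36c5b87, 8c8b409, 9d3db35, a56ea52, b3aa905, c574be3, d3fc310, dc9e255}.
That is 11 commits.

11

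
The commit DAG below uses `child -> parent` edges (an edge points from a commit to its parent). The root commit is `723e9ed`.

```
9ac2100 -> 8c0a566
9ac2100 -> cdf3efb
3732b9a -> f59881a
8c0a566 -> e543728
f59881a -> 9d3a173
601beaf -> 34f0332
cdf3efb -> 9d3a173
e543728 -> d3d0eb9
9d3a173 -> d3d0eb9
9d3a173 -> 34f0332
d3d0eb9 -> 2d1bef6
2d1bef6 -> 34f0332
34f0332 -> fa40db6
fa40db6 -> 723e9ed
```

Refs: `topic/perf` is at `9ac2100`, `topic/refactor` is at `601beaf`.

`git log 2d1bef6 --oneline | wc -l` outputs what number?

4

Walking parent pointers from 2d1bef6: reachable set = {2d1bef6, 34f0332, 723e9ed, fa40db6}.
That is 4 commits.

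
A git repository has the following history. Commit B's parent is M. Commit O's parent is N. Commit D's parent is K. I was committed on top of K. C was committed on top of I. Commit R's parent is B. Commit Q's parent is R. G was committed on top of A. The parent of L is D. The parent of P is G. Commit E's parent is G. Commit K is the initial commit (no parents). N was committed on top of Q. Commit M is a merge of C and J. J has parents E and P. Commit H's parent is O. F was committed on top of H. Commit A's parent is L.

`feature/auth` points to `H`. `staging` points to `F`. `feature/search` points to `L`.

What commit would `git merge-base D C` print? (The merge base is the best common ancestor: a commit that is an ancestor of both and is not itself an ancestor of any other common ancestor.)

K

Ancestors of D: {D, K}.
Ancestors of C: {C, I, K}.
Common ancestors: {K}.
The only common ancestor is K, so it is the merge base.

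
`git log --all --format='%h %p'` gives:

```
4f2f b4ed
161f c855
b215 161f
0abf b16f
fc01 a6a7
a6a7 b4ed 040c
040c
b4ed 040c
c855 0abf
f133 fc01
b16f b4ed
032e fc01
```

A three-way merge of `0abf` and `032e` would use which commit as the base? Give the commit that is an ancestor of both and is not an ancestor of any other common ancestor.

Ancestors of 0abf: {040c, 0abf, b16f, b4ed}.
Ancestors of 032e: {032e, 040c, a6a7, b4ed, fc01}.
Common ancestors: {040c, b4ed}.
Among these, b4ed is not an ancestor of any other common ancestor — it is the merge base.

b4ed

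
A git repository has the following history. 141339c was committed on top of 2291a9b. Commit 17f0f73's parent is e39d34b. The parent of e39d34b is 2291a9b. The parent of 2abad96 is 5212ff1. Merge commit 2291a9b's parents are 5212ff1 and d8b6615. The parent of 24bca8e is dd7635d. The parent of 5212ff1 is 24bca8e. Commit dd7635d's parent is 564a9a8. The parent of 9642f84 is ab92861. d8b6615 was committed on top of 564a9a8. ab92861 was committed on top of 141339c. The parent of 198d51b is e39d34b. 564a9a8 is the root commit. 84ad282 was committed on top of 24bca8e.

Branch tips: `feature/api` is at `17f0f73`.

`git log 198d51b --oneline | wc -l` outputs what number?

8

Walking parent pointers from 198d51b: reachable set = {198d51b, 2291a9b, 24bca8e, 5212ff1, 564a9a8, d8b6615, dd7635d, e39d34b}.
That is 8 commits.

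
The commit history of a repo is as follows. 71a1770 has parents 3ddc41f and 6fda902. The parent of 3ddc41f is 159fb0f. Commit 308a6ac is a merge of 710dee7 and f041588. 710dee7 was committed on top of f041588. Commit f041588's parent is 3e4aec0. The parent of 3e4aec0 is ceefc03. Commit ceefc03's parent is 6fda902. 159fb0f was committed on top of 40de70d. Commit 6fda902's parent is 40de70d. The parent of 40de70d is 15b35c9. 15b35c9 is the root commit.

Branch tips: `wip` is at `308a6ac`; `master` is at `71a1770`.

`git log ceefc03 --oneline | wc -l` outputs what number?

Walking parent pointers from ceefc03: reachable set = {15b35c9, 40de70d, 6fda902, ceefc03}.
That is 4 commits.

4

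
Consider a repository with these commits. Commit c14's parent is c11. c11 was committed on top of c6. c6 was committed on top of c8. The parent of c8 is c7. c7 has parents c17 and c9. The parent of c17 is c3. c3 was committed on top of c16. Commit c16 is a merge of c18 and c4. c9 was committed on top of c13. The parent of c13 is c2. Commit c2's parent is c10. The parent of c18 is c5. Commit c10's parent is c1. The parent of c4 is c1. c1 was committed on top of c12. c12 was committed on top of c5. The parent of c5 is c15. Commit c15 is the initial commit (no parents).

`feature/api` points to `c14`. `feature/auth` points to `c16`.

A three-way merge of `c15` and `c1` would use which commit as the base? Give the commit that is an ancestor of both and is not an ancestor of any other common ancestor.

Ancestors of c15: {c15}.
Ancestors of c1: {c1, c12, c15, c5}.
Common ancestors: {c15}.
The only common ancestor is c15, so it is the merge base.

c15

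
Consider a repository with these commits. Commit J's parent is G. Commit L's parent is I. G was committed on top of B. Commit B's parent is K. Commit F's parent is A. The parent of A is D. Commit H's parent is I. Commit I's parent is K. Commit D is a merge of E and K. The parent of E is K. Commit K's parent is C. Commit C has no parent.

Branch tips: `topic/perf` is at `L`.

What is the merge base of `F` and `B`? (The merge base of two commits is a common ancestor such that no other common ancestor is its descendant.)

K

Ancestors of F: {A, C, D, E, F, K}.
Ancestors of B: {B, C, K}.
Common ancestors: {C, K}.
Among these, K is not an ancestor of any other common ancestor — it is the merge base.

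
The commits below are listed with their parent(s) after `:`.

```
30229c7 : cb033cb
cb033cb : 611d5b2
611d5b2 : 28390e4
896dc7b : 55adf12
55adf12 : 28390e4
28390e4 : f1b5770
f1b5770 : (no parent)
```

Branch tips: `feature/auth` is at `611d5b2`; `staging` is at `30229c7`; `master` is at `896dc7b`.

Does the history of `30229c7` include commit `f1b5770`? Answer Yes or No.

Yes

Ancestors of 30229c7 (commits reachable by following parents): {28390e4, 30229c7, 611d5b2, cb033cb, f1b5770}.
f1b5770 is in that set, so it is an ancestor of 30229c7.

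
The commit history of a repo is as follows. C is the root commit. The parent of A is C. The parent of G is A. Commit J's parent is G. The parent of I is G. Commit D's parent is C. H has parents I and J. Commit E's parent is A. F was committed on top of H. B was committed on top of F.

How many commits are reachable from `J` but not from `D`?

Reachable from J: {A, C, G, J}.
Reachable from D: {C, D}.
In J's history but not D's: {A, G, J} — 3 commits.

3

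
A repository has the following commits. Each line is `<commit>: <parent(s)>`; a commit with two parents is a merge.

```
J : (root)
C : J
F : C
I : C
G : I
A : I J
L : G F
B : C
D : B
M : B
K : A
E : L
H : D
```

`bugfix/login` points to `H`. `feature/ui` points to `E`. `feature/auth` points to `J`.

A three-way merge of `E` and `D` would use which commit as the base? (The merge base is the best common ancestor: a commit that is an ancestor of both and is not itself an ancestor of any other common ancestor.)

C

Ancestors of E: {C, E, F, G, I, J, L}.
Ancestors of D: {B, C, D, J}.
Common ancestors: {C, J}.
Among these, C is not an ancestor of any other common ancestor — it is the merge base.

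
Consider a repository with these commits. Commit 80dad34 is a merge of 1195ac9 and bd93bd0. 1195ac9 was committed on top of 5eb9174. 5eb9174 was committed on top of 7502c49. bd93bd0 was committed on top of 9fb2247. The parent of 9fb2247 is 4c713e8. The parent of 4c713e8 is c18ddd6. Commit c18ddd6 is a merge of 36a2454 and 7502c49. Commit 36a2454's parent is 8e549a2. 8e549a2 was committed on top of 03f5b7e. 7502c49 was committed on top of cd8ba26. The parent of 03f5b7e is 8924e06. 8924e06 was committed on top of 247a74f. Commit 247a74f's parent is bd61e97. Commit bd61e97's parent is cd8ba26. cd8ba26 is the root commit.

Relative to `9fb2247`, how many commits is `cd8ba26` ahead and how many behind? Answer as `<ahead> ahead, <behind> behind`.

0 ahead, 10 behind

Reachable from cd8ba26: {cd8ba26}.
Reachable from 9fb2247: {03f5b7e, 247a74f, 36a2454, 4c713e8, 7502c49, 8924e06, 8e549a2, 9fb2247, bd61e97, c18ddd6, cd8ba26}.
Only in cd8ba26's history (ahead): {} — 0.
Only in 9fb2247's history (behind): {03f5b7e, 247a74f, 36a2454, 4c713e8, 7502c49, 8924e06, 8e549a2, 9fb2247, bd61e97, c18ddd6} — 10.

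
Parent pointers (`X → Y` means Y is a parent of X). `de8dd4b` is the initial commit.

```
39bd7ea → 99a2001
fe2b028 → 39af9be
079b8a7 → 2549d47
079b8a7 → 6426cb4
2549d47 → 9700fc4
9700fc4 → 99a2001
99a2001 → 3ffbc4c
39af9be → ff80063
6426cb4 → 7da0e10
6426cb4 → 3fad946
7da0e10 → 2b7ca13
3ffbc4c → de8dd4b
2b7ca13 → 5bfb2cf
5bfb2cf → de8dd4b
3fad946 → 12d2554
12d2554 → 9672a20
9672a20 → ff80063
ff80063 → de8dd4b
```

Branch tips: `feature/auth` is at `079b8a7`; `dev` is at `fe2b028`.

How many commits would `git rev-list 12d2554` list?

4

Walking parent pointers from 12d2554: reachable set = {12d2554, 9672a20, de8dd4b, ff80063}.
That is 4 commits.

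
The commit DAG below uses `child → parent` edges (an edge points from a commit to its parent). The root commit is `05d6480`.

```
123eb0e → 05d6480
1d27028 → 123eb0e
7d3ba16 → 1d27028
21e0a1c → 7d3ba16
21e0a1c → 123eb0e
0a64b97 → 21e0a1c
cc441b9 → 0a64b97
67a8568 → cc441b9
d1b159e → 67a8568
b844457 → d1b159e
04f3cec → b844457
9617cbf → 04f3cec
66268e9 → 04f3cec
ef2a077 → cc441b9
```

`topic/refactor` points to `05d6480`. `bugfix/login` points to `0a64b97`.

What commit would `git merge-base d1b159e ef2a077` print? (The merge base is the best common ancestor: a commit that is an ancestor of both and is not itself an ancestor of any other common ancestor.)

cc441b9

Ancestors of d1b159e: {05d6480, 0a64b97, 123eb0e, 1d27028, 21e0a1c, 67a8568, 7d3ba16, cc441b9, d1b159e}.
Ancestors of ef2a077: {05d6480, 0a64b97, 123eb0e, 1d27028, 21e0a1c, 7d3ba16, cc441b9, ef2a077}.
Common ancestors: {05d6480, 0a64b97, 123eb0e, 1d27028, 21e0a1c, 7d3ba16, cc441b9}.
Among these, cc441b9 is not an ancestor of any other common ancestor — it is the merge base.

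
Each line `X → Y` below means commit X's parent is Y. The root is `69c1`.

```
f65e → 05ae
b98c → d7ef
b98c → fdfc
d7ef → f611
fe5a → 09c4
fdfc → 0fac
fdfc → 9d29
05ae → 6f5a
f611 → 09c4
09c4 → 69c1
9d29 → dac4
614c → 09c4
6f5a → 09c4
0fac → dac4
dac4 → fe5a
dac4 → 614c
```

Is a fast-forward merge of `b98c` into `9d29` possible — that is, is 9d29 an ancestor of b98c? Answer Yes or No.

Yes

A fast-forward from 9d29 to b98c is possible iff 9d29 is an ancestor of b98c.
Ancestors of b98c: {09c4, 0fac, 614c, 69c1, 9d29, b98c, d7ef, dac4, f611, fdfc, fe5a}.
9d29 is among them, so fast-forward is possible.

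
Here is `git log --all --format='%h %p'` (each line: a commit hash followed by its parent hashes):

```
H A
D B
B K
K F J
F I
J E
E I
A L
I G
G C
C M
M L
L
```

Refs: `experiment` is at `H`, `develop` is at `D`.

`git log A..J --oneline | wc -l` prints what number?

6

Reachable from J: {C, E, G, I, J, L, M}.
Reachable from A: {A, L}.
In J's history but not A's: {C, E, G, I, J, M} — 6 commits.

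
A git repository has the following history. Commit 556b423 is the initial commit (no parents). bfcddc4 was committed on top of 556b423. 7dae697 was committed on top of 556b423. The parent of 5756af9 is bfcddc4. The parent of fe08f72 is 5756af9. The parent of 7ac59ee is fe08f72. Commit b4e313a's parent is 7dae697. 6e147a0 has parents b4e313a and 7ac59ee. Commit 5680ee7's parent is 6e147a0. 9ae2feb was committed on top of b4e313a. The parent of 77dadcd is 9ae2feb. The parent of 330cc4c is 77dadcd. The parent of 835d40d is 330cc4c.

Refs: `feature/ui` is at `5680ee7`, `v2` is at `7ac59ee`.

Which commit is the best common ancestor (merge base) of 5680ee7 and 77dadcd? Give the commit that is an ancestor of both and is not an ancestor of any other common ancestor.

Ancestors of 5680ee7: {556b423, 5680ee7, 5756af9, 6e147a0, 7ac59ee, 7dae697, b4e313a, bfcddc4, fe08f72}.
Ancestors of 77dadcd: {556b423, 77dadcd, 7dae697, 9ae2feb, b4e313a}.
Common ancestors: {556b423, 7dae697, b4e313a}.
Among these, b4e313a is not an ancestor of any other common ancestor — it is the merge base.

b4e313a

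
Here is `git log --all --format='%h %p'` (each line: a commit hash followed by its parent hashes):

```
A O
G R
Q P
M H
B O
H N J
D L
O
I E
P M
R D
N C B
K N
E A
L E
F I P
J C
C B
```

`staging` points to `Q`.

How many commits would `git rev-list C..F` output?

Reachable from F: {A, B, C, E, F, H, I, J, M, N, O, P}.
Reachable from C: {B, C, O}.
In F's history but not C's: {A, E, F, H, I, J, M, N, P} — 9 commits.

9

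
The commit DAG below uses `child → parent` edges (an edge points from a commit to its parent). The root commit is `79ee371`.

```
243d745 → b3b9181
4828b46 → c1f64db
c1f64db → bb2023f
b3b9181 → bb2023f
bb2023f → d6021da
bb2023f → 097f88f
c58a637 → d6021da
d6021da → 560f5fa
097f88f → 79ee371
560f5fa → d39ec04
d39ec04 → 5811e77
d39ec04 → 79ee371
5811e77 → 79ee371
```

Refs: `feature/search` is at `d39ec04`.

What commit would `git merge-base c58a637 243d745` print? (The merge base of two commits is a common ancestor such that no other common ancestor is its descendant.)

Ancestors of c58a637: {560f5fa, 5811e77, 79ee371, c58a637, d39ec04, d6021da}.
Ancestors of 243d745: {097f88f, 243d745, 560f5fa, 5811e77, 79ee371, b3b9181, bb2023f, d39ec04, d6021da}.
Common ancestors: {560f5fa, 5811e77, 79ee371, d39ec04, d6021da}.
Among these, d6021da is not an ancestor of any other common ancestor — it is the merge base.

d6021da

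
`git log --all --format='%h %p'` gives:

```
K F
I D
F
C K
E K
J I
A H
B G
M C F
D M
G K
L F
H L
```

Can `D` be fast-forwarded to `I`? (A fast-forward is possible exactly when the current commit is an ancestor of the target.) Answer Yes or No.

A fast-forward from D to I is possible iff D is an ancestor of I.
Ancestors of I: {C, D, F, I, K, M}.
D is among them, so fast-forward is possible.

Yes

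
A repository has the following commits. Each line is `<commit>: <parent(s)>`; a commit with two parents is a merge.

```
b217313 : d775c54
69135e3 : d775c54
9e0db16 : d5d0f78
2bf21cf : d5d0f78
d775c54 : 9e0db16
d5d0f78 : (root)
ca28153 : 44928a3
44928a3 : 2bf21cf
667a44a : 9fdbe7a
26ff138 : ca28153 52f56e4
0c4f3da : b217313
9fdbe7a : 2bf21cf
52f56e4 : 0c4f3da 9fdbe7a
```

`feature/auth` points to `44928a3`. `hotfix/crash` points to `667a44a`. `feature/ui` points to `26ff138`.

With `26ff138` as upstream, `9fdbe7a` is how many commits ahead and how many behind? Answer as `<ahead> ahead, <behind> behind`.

0 ahead, 8 behind

Reachable from 9fdbe7a: {2bf21cf, 9fdbe7a, d5d0f78}.
Reachable from 26ff138: {0c4f3da, 26ff138, 2bf21cf, 44928a3, 52f56e4, 9e0db16, 9fdbe7a, b217313, ca28153, d5d0f78, d775c54}.
Only in 9fdbe7a's history (ahead): {} — 0.
Only in 26ff138's history (behind): {0c4f3da, 26ff138, 44928a3, 52f56e4, 9e0db16, b217313, ca28153, d775c54} — 8.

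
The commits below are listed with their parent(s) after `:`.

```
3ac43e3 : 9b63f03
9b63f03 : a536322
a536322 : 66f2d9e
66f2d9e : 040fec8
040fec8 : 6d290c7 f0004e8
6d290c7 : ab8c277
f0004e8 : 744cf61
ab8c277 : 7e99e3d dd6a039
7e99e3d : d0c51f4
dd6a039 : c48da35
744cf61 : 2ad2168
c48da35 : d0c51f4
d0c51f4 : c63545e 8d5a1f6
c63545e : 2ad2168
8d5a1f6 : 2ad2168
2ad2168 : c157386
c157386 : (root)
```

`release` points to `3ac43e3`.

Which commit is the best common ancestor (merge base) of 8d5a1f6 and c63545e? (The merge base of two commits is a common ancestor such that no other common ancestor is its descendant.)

2ad2168

Ancestors of 8d5a1f6: {2ad2168, 8d5a1f6, c157386}.
Ancestors of c63545e: {2ad2168, c157386, c63545e}.
Common ancestors: {2ad2168, c157386}.
Among these, 2ad2168 is not an ancestor of any other common ancestor — it is the merge base.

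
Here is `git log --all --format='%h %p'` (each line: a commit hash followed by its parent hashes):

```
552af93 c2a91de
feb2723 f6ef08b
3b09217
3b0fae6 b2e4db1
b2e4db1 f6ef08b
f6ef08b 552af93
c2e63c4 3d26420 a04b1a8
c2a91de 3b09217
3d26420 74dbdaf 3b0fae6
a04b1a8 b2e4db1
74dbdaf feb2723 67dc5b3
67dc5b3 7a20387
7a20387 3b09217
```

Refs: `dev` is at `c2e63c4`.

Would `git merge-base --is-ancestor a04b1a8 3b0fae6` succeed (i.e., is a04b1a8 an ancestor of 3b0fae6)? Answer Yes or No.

Ancestors of 3b0fae6: {3b09217, 3b0fae6, 552af93, b2e4db1, c2a91de, f6ef08b}.
a04b1a8 is not in that set, so it is not an ancestor of 3b0fae6.

No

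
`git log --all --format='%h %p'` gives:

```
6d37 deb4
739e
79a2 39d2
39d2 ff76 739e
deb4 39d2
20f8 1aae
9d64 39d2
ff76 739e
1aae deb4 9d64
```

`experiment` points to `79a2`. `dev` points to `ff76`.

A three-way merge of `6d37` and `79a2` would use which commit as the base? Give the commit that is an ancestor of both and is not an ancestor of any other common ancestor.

39d2

Ancestors of 6d37: {39d2, 6d37, 739e, deb4, ff76}.
Ancestors of 79a2: {39d2, 739e, 79a2, ff76}.
Common ancestors: {39d2, 739e, ff76}.
Among these, 39d2 is not an ancestor of any other common ancestor — it is the merge base.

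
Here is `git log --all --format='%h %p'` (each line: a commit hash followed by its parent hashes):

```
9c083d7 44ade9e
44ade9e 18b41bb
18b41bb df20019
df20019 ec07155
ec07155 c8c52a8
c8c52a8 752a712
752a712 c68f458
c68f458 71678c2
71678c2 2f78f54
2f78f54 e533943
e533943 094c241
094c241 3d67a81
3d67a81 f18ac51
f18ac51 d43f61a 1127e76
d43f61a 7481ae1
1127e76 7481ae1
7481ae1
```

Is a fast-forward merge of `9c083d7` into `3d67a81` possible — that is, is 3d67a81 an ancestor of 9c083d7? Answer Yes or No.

A fast-forward from 3d67a81 to 9c083d7 is possible iff 3d67a81 is an ancestor of 9c083d7.
Ancestors of 9c083d7: {094c241, 1127e76, 18b41bb, 2f78f54, 3d67a81, 44ade9e, 71678c2, 7481ae1, 752a712, 9c083d7, c68f458, c8c52a8, d43f61a, df20019, e533943, ec07155, f18ac51}.
3d67a81 is among them, so fast-forward is possible.

Yes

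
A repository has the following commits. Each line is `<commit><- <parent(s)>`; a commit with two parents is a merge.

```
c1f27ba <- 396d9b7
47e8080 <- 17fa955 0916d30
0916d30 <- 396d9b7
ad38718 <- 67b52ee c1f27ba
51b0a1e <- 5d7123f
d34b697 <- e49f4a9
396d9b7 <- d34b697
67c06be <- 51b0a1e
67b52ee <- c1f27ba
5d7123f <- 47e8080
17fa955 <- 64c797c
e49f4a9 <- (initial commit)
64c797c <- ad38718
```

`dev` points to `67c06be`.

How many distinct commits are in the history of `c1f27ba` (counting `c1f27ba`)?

Walking parent pointers from c1f27ba: reachable set = {396d9b7, c1f27ba, d34b697, e49f4a9}.
That is 4 commits.

4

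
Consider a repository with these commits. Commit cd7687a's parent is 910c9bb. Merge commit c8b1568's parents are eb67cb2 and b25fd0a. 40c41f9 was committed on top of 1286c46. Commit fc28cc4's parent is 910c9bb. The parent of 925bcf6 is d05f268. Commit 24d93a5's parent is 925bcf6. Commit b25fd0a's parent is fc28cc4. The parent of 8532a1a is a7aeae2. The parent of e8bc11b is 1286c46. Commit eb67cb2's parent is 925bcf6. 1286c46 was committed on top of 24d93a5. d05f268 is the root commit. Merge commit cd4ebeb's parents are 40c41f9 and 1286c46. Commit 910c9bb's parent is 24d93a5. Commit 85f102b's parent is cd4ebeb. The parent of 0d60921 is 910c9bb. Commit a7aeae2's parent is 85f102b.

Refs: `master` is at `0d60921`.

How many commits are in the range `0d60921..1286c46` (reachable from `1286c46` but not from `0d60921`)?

1

Reachable from 1286c46: {1286c46, 24d93a5, 925bcf6, d05f268}.
Reachable from 0d60921: {0d60921, 24d93a5, 910c9bb, 925bcf6, d05f268}.
In 1286c46's history but not 0d60921's: {1286c46} — 1 commit.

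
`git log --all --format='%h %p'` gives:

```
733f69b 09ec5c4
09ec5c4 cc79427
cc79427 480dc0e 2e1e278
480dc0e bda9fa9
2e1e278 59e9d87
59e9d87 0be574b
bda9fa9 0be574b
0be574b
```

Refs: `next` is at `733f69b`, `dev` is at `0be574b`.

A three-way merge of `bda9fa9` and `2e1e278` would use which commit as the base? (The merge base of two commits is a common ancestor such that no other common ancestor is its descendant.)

Ancestors of bda9fa9: {0be574b, bda9fa9}.
Ancestors of 2e1e278: {0be574b, 2e1e278, 59e9d87}.
Common ancestors: {0be574b}.
The only common ancestor is 0be574b, so it is the merge base.

0be574b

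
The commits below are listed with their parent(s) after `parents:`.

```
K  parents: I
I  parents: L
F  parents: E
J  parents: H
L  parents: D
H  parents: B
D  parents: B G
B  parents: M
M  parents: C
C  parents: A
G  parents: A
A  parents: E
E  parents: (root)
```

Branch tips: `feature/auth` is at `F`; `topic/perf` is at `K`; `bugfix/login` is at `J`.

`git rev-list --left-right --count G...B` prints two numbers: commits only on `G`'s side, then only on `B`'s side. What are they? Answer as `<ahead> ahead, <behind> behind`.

Reachable from G: {A, E, G}.
Reachable from B: {A, B, C, E, M}.
Only in G's history (ahead): {G} — 1.
Only in B's history (behind): {B, C, M} — 3.

1 ahead, 3 behind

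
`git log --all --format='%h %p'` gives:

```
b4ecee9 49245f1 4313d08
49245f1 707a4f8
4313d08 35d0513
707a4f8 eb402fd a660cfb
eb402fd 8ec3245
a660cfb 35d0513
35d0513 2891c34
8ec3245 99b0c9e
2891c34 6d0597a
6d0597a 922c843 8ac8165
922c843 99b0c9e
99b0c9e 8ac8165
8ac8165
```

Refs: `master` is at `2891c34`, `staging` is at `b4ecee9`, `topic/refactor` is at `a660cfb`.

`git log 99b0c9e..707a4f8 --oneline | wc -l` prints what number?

Reachable from 707a4f8: {2891c34, 35d0513, 6d0597a, 707a4f8, 8ac8165, 8ec3245, 922c843, 99b0c9e, a660cfb, eb402fd}.
Reachable from 99b0c9e: {8ac8165, 99b0c9e}.
In 707a4f8's history but not 99b0c9e's: {2891c34, 35d0513, 6d0597a, 707a4f8, 8ec3245, 922c843, a660cfb, eb402fd} — 8 commits.

8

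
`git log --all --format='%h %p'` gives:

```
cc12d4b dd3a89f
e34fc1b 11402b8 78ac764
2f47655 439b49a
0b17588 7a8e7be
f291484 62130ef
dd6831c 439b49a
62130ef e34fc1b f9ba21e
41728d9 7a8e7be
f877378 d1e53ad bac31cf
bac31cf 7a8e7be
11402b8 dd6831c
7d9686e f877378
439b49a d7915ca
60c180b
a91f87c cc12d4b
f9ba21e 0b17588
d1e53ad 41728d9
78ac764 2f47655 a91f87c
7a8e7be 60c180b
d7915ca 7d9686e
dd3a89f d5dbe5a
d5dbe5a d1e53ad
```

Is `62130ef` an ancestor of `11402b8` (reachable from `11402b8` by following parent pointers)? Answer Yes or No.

Ancestors of 11402b8: {11402b8, 41728d9, 439b49a, 60c180b, 7a8e7be, 7d9686e, bac31cf, d1e53ad, d7915ca, dd6831c, f877378}.
62130ef is not in that set, so it is not an ancestor of 11402b8.

No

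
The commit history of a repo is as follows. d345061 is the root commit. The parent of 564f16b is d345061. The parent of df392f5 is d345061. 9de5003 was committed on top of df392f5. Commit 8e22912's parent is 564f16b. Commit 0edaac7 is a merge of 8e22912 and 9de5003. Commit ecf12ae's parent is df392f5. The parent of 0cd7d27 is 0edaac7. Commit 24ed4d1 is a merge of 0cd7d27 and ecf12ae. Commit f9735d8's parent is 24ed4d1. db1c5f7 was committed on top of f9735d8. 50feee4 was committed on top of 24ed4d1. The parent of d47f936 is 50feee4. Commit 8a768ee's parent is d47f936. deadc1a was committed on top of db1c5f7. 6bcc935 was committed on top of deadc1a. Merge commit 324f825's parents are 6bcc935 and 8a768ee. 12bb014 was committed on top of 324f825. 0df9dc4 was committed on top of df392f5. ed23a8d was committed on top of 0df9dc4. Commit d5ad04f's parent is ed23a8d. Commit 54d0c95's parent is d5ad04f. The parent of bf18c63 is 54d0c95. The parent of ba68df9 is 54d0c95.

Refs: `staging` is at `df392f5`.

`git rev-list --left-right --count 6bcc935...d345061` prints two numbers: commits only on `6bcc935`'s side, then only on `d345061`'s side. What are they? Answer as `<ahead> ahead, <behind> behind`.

Reachable from 6bcc935: {0cd7d27, 0edaac7, 24ed4d1, 564f16b, 6bcc935, 8e22912, 9de5003, d345061, db1c5f7, deadc1a, df392f5, ecf12ae, f9735d8}.
Reachable from d345061: {d345061}.
Only in 6bcc935's history (ahead): {0cd7d27, 0edaac7, 24ed4d1, 564f16b, 6bcc935, 8e22912, 9de5003, db1c5f7, deadc1a, df392f5, ecf12ae, f9735d8} — 12.
Only in d345061's history (behind): {} — 0.

12 ahead, 0 behind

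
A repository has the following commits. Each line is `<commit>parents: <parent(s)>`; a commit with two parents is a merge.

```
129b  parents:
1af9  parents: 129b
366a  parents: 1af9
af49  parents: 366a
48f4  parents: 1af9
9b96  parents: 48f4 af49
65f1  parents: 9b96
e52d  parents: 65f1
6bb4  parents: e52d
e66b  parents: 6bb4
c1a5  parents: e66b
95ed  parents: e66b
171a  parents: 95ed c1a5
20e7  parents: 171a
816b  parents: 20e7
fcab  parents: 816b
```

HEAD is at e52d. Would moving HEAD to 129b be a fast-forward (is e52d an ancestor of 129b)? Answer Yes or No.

A fast-forward from e52d to 129b is possible iff e52d is an ancestor of 129b.
Ancestors of 129b: {129b}.
e52d is not among them, so fast-forward is not possible.

No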